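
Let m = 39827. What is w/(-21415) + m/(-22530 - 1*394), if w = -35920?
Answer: -5893025/98183492 ≈ -0.060021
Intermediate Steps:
w/(-21415) + m/(-22530 - 1*394) = -35920/(-21415) + 39827/(-22530 - 1*394) = -35920*(-1/21415) + 39827/(-22530 - 394) = 7184/4283 + 39827/(-22924) = 7184/4283 + 39827*(-1/22924) = 7184/4283 - 39827/22924 = -5893025/98183492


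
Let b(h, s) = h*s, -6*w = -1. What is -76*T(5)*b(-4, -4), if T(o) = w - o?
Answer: 17632/3 ≈ 5877.3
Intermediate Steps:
w = ⅙ (w = -⅙*(-1) = ⅙ ≈ 0.16667)
T(o) = ⅙ - o
-76*T(5)*b(-4, -4) = -76*(⅙ - 1*5)*(-4*(-4)) = -76*(⅙ - 5)*16 = -(-1102)*16/3 = -76*(-232/3) = 17632/3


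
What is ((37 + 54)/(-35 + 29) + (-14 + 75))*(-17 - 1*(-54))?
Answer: 10175/6 ≈ 1695.8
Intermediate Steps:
((37 + 54)/(-35 + 29) + (-14 + 75))*(-17 - 1*(-54)) = (91/(-6) + 61)*(-17 + 54) = (91*(-⅙) + 61)*37 = (-91/6 + 61)*37 = (275/6)*37 = 10175/6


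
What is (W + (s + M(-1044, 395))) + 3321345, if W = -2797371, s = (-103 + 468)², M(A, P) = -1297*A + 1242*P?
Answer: 2501857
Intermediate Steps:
s = 133225 (s = 365² = 133225)
(W + (s + M(-1044, 395))) + 3321345 = (-2797371 + (133225 + (-1297*(-1044) + 1242*395))) + 3321345 = (-2797371 + (133225 + (1354068 + 490590))) + 3321345 = (-2797371 + (133225 + 1844658)) + 3321345 = (-2797371 + 1977883) + 3321345 = -819488 + 3321345 = 2501857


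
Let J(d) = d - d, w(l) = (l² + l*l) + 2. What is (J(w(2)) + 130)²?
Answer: 16900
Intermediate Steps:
w(l) = 2 + 2*l² (w(l) = (l² + l²) + 2 = 2*l² + 2 = 2 + 2*l²)
J(d) = 0
(J(w(2)) + 130)² = (0 + 130)² = 130² = 16900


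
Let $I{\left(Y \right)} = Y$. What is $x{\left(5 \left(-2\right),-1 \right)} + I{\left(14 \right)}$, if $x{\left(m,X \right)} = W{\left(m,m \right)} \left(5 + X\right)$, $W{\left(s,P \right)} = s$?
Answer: $-26$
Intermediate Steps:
$x{\left(m,X \right)} = m \left(5 + X\right)$
$x{\left(5 \left(-2\right),-1 \right)} + I{\left(14 \right)} = 5 \left(-2\right) \left(5 - 1\right) + 14 = \left(-10\right) 4 + 14 = -40 + 14 = -26$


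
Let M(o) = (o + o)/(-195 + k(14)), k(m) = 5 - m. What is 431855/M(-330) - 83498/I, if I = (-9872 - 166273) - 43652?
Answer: 322730392157/2417767 ≈ 1.3348e+5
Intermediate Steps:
I = -219797 (I = -176145 - 43652 = -219797)
M(o) = -o/102 (M(o) = (o + o)/(-195 + (5 - 1*14)) = (2*o)/(-195 + (5 - 14)) = (2*o)/(-195 - 9) = (2*o)/(-204) = (2*o)*(-1/204) = -o/102)
431855/M(-330) - 83498/I = 431855/((-1/102*(-330))) - 83498/(-219797) = 431855/(55/17) - 83498*(-1/219797) = 431855*(17/55) + 83498/219797 = 1468307/11 + 83498/219797 = 322730392157/2417767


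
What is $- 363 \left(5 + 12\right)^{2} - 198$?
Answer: $-105105$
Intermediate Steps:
$- 363 \left(5 + 12\right)^{2} - 198 = - 363 \cdot 17^{2} - 198 = \left(-363\right) 289 - 198 = -104907 - 198 = -105105$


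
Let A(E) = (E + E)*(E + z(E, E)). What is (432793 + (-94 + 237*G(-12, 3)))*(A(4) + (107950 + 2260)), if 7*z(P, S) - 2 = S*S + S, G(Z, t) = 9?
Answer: 335633775840/7 ≈ 4.7948e+10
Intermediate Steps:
z(P, S) = 2/7 + S/7 + S²/7 (z(P, S) = 2/7 + (S*S + S)/7 = 2/7 + (S² + S)/7 = 2/7 + (S + S²)/7 = 2/7 + (S/7 + S²/7) = 2/7 + S/7 + S²/7)
A(E) = 2*E*(2/7 + E²/7 + 8*E/7) (A(E) = (E + E)*(E + (2/7 + E/7 + E²/7)) = (2*E)*(2/7 + E²/7 + 8*E/7) = 2*E*(2/7 + E²/7 + 8*E/7))
(432793 + (-94 + 237*G(-12, 3)))*(A(4) + (107950 + 2260)) = (432793 + (-94 + 237*9))*((2/7)*4*(2 + 4² + 8*4) + (107950 + 2260)) = (432793 + (-94 + 2133))*((2/7)*4*(2 + 16 + 32) + 110210) = (432793 + 2039)*((2/7)*4*50 + 110210) = 434832*(400/7 + 110210) = 434832*(771870/7) = 335633775840/7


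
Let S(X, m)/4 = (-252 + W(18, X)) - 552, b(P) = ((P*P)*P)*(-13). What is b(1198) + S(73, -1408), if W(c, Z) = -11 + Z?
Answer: -22351870064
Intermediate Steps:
b(P) = -13*P³ (b(P) = (P²*P)*(-13) = P³*(-13) = -13*P³)
S(X, m) = -3260 + 4*X (S(X, m) = 4*((-252 + (-11 + X)) - 552) = 4*((-263 + X) - 552) = 4*(-815 + X) = -3260 + 4*X)
b(1198) + S(73, -1408) = -13*1198³ + (-3260 + 4*73) = -13*1719374392 + (-3260 + 292) = -22351867096 - 2968 = -22351870064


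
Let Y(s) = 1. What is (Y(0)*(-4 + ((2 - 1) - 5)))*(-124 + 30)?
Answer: 752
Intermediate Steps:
(Y(0)*(-4 + ((2 - 1) - 5)))*(-124 + 30) = (1*(-4 + ((2 - 1) - 5)))*(-124 + 30) = (1*(-4 + (1 - 5)))*(-94) = (1*(-4 - 4))*(-94) = (1*(-8))*(-94) = -8*(-94) = 752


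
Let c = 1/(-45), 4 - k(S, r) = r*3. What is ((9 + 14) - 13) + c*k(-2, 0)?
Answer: 446/45 ≈ 9.9111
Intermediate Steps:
k(S, r) = 4 - 3*r (k(S, r) = 4 - r*3 = 4 - 3*r)
c = -1/45 ≈ -0.022222
((9 + 14) - 13) + c*k(-2, 0) = ((9 + 14) - 13) - (4 - 3*0)/45 = (23 - 13) - (4 + 0)/45 = 10 - 1/45*4 = 10 - 4/45 = 446/45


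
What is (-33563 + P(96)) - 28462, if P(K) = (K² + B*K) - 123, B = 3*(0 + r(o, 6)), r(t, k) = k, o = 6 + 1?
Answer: -51204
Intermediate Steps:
o = 7
B = 18 (B = 3*(0 + 6) = 3*6 = 18)
P(K) = -123 + K² + 18*K (P(K) = (K² + 18*K) - 123 = -123 + K² + 18*K)
(-33563 + P(96)) - 28462 = (-33563 + (-123 + 96² + 18*96)) - 28462 = (-33563 + (-123 + 9216 + 1728)) - 28462 = (-33563 + 10821) - 28462 = -22742 - 28462 = -51204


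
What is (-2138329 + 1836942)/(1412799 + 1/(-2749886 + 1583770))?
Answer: -351452202892/1647487518683 ≈ -0.21333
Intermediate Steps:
(-2138329 + 1836942)/(1412799 + 1/(-2749886 + 1583770)) = -301387/(1412799 + 1/(-1166116)) = -301387/(1412799 - 1/1166116) = -301387/1647487518683/1166116 = -301387*1166116/1647487518683 = -351452202892/1647487518683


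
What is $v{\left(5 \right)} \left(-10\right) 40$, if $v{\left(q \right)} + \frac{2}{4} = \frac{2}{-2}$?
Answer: $600$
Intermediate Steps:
$v{\left(q \right)} = - \frac{3}{2}$ ($v{\left(q \right)} = - \frac{1}{2} + \frac{2}{-2} = - \frac{1}{2} + 2 \left(- \frac{1}{2}\right) = - \frac{1}{2} - 1 = - \frac{3}{2}$)
$v{\left(5 \right)} \left(-10\right) 40 = \left(- \frac{3}{2}\right) \left(-10\right) 40 = 15 \cdot 40 = 600$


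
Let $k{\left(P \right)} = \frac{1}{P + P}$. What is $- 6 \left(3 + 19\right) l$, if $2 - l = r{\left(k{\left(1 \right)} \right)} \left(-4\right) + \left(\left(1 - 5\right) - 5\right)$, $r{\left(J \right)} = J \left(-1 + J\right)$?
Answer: $-1320$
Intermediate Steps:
$k{\left(P \right)} = \frac{1}{2 P}$
$l = 10$ ($l = 2 - \left(\frac{1}{2 \cdot 1} \left(-1 + \frac{1}{2 \cdot 1}\right) \left(-4\right) + \left(\left(1 - 5\right) - 5\right)\right) = 2 - \left(\frac{1}{2} \cdot 1 \left(-1 + \frac{1}{2} \cdot 1\right) \left(-4\right) - 9\right) = 2 - \left(\frac{-1 + \frac{1}{2}}{2} \left(-4\right) - 9\right) = 2 - \left(\frac{1}{2} \left(- \frac{1}{2}\right) \left(-4\right) - 9\right) = 2 - \left(\left(- \frac{1}{4}\right) \left(-4\right) - 9\right) = 2 - \left(1 - 9\right) = 2 - -8 = 2 + 8 = 10$)
$- 6 \left(3 + 19\right) l = - 6 \left(3 + 19\right) 10 = - 6 \cdot 22 \cdot 10 = \left(-6\right) 220 = -1320$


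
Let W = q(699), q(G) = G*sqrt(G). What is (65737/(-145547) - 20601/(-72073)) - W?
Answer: -1739449054/10490008931 - 699*sqrt(699) ≈ -18481.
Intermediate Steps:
q(G) = G**(3/2)
W = 699*sqrt(699) (W = 699**(3/2) = 699*sqrt(699) ≈ 18481.)
(65737/(-145547) - 20601/(-72073)) - W = (65737/(-145547) - 20601/(-72073)) - 699*sqrt(699) = (65737*(-1/145547) - 20601*(-1/72073)) - 699*sqrt(699) = (-65737/145547 + 20601/72073) - 699*sqrt(699) = -1739449054/10490008931 - 699*sqrt(699)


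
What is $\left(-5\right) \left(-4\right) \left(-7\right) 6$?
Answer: $-840$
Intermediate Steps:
$\left(-5\right) \left(-4\right) \left(-7\right) 6 = 20 \left(-7\right) 6 = \left(-140\right) 6 = -840$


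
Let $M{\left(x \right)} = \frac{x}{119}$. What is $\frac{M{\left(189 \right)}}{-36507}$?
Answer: $- \frac{9}{206873} \approx -4.3505 \cdot 10^{-5}$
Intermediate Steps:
$M{\left(x \right)} = \frac{x}{119}$ ($M{\left(x \right)} = x \frac{1}{119} = \frac{x}{119}$)
$\frac{M{\left(189 \right)}}{-36507} = \frac{\frac{1}{119} \cdot 189}{-36507} = \frac{27}{17} \left(- \frac{1}{36507}\right) = - \frac{9}{206873}$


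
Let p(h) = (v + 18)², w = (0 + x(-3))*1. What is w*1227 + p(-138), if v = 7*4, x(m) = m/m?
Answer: 3343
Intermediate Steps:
x(m) = 1
v = 28
w = 1 (w = (0 + 1)*1 = 1*1 = 1)
p(h) = 2116 (p(h) = (28 + 18)² = 46² = 2116)
w*1227 + p(-138) = 1*1227 + 2116 = 1227 + 2116 = 3343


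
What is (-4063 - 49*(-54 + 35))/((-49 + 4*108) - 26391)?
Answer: 783/6502 ≈ 0.12042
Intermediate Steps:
(-4063 - 49*(-54 + 35))/((-49 + 4*108) - 26391) = (-4063 - 49*(-19))/((-49 + 432) - 26391) = (-4063 + 931)/(383 - 26391) = -3132/(-26008) = -3132*(-1/26008) = 783/6502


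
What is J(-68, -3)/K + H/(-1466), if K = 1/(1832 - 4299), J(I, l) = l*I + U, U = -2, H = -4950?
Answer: -365276347/733 ≈ -4.9833e+5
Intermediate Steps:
J(I, l) = -2 + I*l (J(I, l) = l*I - 2 = I*l - 2 = -2 + I*l)
K = -1/2467 (K = 1/(-2467) = -1/2467 ≈ -0.00040535)
J(-68, -3)/K + H/(-1466) = (-2 - 68*(-3))/(-1/2467) - 4950/(-1466) = (-2 + 204)*(-2467) - 4950*(-1/1466) = 202*(-2467) + 2475/733 = -498334 + 2475/733 = -365276347/733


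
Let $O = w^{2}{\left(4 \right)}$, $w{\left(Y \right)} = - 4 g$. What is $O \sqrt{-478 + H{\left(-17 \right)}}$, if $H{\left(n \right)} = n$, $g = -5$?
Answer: $1200 i \sqrt{55} \approx 8899.4 i$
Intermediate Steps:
$w{\left(Y \right)} = 20$ ($w{\left(Y \right)} = \left(-4\right) \left(-5\right) = 20$)
$O = 400$ ($O = 20^{2} = 400$)
$O \sqrt{-478 + H{\left(-17 \right)}} = 400 \sqrt{-478 - 17} = 400 \sqrt{-495} = 400 \cdot 3 i \sqrt{55} = 1200 i \sqrt{55}$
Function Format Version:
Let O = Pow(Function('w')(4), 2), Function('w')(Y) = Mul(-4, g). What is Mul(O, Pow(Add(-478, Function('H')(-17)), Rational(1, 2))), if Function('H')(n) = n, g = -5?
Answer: Mul(1200, I, Pow(55, Rational(1, 2))) ≈ Mul(8899.4, I)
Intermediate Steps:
Function('w')(Y) = 20 (Function('w')(Y) = Mul(-4, -5) = 20)
O = 400 (O = Pow(20, 2) = 400)
Mul(O, Pow(Add(-478, Function('H')(-17)), Rational(1, 2))) = Mul(400, Pow(Add(-478, -17), Rational(1, 2))) = Mul(400, Pow(-495, Rational(1, 2))) = Mul(400, Mul(3, I, Pow(55, Rational(1, 2)))) = Mul(1200, I, Pow(55, Rational(1, 2)))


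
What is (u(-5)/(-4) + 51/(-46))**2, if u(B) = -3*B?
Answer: 199809/8464 ≈ 23.607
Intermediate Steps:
(u(-5)/(-4) + 51/(-46))**2 = (-3*(-5)/(-4) + 51/(-46))**2 = (15*(-1/4) + 51*(-1/46))**2 = (-15/4 - 51/46)**2 = (-447/92)**2 = 199809/8464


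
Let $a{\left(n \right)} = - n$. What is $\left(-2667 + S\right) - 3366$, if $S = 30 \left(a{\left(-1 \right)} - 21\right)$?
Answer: $-6633$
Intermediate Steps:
$S = -600$ ($S = 30 \left(\left(-1\right) \left(-1\right) - 21\right) = 30 \left(1 - 21\right) = 30 \left(-20\right) = -600$)
$\left(-2667 + S\right) - 3366 = \left(-2667 - 600\right) - 3366 = -3267 - 3366 = -6633$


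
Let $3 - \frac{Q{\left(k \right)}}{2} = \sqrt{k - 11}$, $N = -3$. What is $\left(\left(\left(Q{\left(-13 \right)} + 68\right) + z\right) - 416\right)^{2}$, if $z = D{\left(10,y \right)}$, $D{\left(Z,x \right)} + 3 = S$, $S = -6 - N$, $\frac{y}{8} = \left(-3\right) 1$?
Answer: $121008 + 2784 i \sqrt{6} \approx 1.2101 \cdot 10^{5} + 6819.4 i$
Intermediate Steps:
$Q{\left(k \right)} = 6 - 2 \sqrt{-11 + k}$ ($Q{\left(k \right)} = 6 - 2 \sqrt{k - 11} = 6 - 2 \sqrt{-11 + k}$)
$y = -24$ ($y = 8 \left(\left(-3\right) 1\right) = 8 \left(-3\right) = -24$)
$S = -3$ ($S = -6 - -3 = -6 + 3 = -3$)
$D{\left(Z,x \right)} = -6$ ($D{\left(Z,x \right)} = -3 - 3 = -6$)
$z = -6$
$\left(\left(\left(Q{\left(-13 \right)} + 68\right) + z\right) - 416\right)^{2} = \left(\left(\left(\left(6 - 2 \sqrt{-11 - 13}\right) + 68\right) - 6\right) - 416\right)^{2} = \left(\left(\left(\left(6 - 2 \sqrt{-24}\right) + 68\right) - 6\right) - 416\right)^{2} = \left(\left(\left(\left(6 - 2 \cdot 2 i \sqrt{6}\right) + 68\right) - 6\right) - 416\right)^{2} = \left(\left(\left(\left(6 - 4 i \sqrt{6}\right) + 68\right) - 6\right) - 416\right)^{2} = \left(\left(\left(74 - 4 i \sqrt{6}\right) - 6\right) - 416\right)^{2} = \left(\left(68 - 4 i \sqrt{6}\right) - 416\right)^{2} = \left(-348 - 4 i \sqrt{6}\right)^{2}$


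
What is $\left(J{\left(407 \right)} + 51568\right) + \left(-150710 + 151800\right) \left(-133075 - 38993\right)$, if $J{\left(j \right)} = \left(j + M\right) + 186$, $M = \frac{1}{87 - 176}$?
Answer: $- \frac{16687674352}{89} \approx -1.875 \cdot 10^{8}$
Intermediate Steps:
$M = - \frac{1}{89}$ ($M = \frac{1}{-89} = - \frac{1}{89} \approx -0.011236$)
$J{\left(j \right)} = \frac{16553}{89} + j$ ($J{\left(j \right)} = \left(j - \frac{1}{89}\right) + 186 = \left(- \frac{1}{89} + j\right) + 186 = \frac{16553}{89} + j$)
$\left(J{\left(407 \right)} + 51568\right) + \left(-150710 + 151800\right) \left(-133075 - 38993\right) = \left(\left(\frac{16553}{89} + 407\right) + 51568\right) + \left(-150710 + 151800\right) \left(-133075 - 38993\right) = \left(\frac{52776}{89} + 51568\right) + 1090 \left(-172068\right) = \frac{4642328}{89} - 187554120 = - \frac{16687674352}{89}$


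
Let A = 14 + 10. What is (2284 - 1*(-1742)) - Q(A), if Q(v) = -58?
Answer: 4084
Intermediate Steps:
A = 24
(2284 - 1*(-1742)) - Q(A) = (2284 - 1*(-1742)) - 1*(-58) = (2284 + 1742) + 58 = 4026 + 58 = 4084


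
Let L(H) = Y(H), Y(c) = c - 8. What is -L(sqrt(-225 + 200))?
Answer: 8 - 5*I ≈ 8.0 - 5.0*I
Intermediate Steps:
Y(c) = -8 + c
L(H) = -8 + H
-L(sqrt(-225 + 200)) = -(-8 + sqrt(-225 + 200)) = -(-8 + sqrt(-25)) = -(-8 + 5*I) = 8 - 5*I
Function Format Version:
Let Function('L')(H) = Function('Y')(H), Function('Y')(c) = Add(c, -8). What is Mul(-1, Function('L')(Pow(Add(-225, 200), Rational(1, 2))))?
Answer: Add(8, Mul(-5, I)) ≈ Add(8.0000, Mul(-5.0000, I))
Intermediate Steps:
Function('Y')(c) = Add(-8, c)
Function('L')(H) = Add(-8, H)
Mul(-1, Function('L')(Pow(Add(-225, 200), Rational(1, 2)))) = Mul(-1, Add(-8, Pow(Add(-225, 200), Rational(1, 2)))) = Mul(-1, Add(-8, Pow(-25, Rational(1, 2)))) = Mul(-1, Add(-8, Mul(5, I))) = Add(8, Mul(-5, I))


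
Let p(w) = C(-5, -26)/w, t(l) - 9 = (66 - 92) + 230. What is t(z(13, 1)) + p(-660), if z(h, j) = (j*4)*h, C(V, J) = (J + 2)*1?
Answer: 11717/55 ≈ 213.04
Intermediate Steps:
C(V, J) = 2 + J (C(V, J) = (2 + J)*1 = 2 + J)
z(h, j) = 4*h*j (z(h, j) = (4*j)*h = 4*h*j)
t(l) = 213 (t(l) = 9 + ((66 - 92) + 230) = 9 + (-26 + 230) = 9 + 204 = 213)
p(w) = -24/w (p(w) = (2 - 26)/w = -24/w)
t(z(13, 1)) + p(-660) = 213 - 24/(-660) = 213 - 24*(-1/660) = 213 + 2/55 = 11717/55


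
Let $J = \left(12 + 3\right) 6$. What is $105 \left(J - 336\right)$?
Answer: $-25830$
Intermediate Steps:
$J = 90$ ($J = 15 \cdot 6 = 90$)
$105 \left(J - 336\right) = 105 \left(90 - 336\right) = 105 \left(-246\right) = -25830$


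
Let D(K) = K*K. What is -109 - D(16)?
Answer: -365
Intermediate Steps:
D(K) = K²
-109 - D(16) = -109 - 1*16² = -109 - 1*256 = -109 - 256 = -365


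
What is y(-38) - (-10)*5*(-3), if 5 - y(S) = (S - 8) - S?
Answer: -137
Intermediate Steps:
y(S) = 13 (y(S) = 5 - ((S - 8) - S) = 5 - ((-8 + S) - S) = 5 - 1*(-8) = 5 + 8 = 13)
y(-38) - (-10)*5*(-3) = 13 - (-10)*5*(-3) = 13 - (-10)*(-15) = 13 - 1*150 = 13 - 150 = -137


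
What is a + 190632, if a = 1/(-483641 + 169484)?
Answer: 59888377223/314157 ≈ 1.9063e+5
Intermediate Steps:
a = -1/314157 (a = 1/(-314157) = -1/314157 ≈ -3.1831e-6)
a + 190632 = -1/314157 + 190632 = 59888377223/314157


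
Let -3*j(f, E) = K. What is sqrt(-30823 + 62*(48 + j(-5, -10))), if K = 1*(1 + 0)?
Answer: I*sqrt(250809)/3 ≈ 166.94*I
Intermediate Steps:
K = 1 (K = 1*1 = 1)
j(f, E) = -1/3 (j(f, E) = -1/3*1 = -1/3)
sqrt(-30823 + 62*(48 + j(-5, -10))) = sqrt(-30823 + 62*(48 - 1/3)) = sqrt(-30823 + 62*(143/3)) = sqrt(-30823 + 8866/3) = sqrt(-83603/3) = I*sqrt(250809)/3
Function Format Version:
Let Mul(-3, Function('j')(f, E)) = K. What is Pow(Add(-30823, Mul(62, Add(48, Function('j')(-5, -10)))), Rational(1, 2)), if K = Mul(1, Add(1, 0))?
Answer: Mul(Rational(1, 3), I, Pow(250809, Rational(1, 2))) ≈ Mul(166.94, I)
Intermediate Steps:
K = 1 (K = Mul(1, 1) = 1)
Function('j')(f, E) = Rational(-1, 3) (Function('j')(f, E) = Mul(Rational(-1, 3), 1) = Rational(-1, 3))
Pow(Add(-30823, Mul(62, Add(48, Function('j')(-5, -10)))), Rational(1, 2)) = Pow(Add(-30823, Mul(62, Add(48, Rational(-1, 3)))), Rational(1, 2)) = Pow(Add(-30823, Mul(62, Rational(143, 3))), Rational(1, 2)) = Pow(Add(-30823, Rational(8866, 3)), Rational(1, 2)) = Pow(Rational(-83603, 3), Rational(1, 2)) = Mul(Rational(1, 3), I, Pow(250809, Rational(1, 2)))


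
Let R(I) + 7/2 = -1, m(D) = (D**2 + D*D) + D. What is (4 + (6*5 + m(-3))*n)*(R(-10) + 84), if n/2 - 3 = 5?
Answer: 57558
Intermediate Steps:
m(D) = D + 2*D**2 (m(D) = (D**2 + D**2) + D = 2*D**2 + D = D + 2*D**2)
R(I) = -9/2 (R(I) = -7/2 - 1 = -9/2)
n = 16 (n = 6 + 2*5 = 6 + 10 = 16)
(4 + (6*5 + m(-3))*n)*(R(-10) + 84) = (4 + (6*5 - 3*(1 + 2*(-3)))*16)*(-9/2 + 84) = (4 + (30 - 3*(1 - 6))*16)*(159/2) = (4 + (30 - 3*(-5))*16)*(159/2) = (4 + (30 + 15)*16)*(159/2) = (4 + 45*16)*(159/2) = (4 + 720)*(159/2) = 724*(159/2) = 57558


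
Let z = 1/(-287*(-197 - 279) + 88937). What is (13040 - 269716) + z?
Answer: -57893015123/225549 ≈ -2.5668e+5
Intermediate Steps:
z = 1/225549 (z = 1/(-287*(-476) + 88937) = 1/(136612 + 88937) = 1/225549 ≈ 4.4336e-6)
(13040 - 269716) + z = (13040 - 269716) + 1/225549 = -256676 + 1/225549 = -57893015123/225549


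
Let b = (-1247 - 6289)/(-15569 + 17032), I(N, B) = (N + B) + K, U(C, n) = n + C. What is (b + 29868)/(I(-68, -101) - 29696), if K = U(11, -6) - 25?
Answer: -43689348/43721755 ≈ -0.99926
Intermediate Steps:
U(C, n) = C + n
K = -20 (K = (11 - 6) - 25 = 5 - 25 = -20)
I(N, B) = -20 + B + N (I(N, B) = (N + B) - 20 = (B + N) - 20 = -20 + B + N)
b = -7536/1463 ≈ -5.1511
(b + 29868)/(I(-68, -101) - 29696) = (-7536/1463 + 29868)/((-20 - 101 - 68) - 29696) = 43689348/(1463*(-189 - 29696)) = (43689348/1463)/(-29885) = (43689348/1463)*(-1/29885) = -43689348/43721755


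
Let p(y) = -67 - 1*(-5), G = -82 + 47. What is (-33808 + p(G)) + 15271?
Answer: -18599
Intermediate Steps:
G = -35
p(y) = -62 (p(y) = -67 + 5 = -62)
(-33808 + p(G)) + 15271 = (-33808 - 62) + 15271 = -33870 + 15271 = -18599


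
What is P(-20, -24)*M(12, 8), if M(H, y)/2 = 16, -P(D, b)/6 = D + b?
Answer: 8448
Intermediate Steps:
P(D, b) = -6*D - 6*b (P(D, b) = -6*(D + b) = -6*D - 6*b)
M(H, y) = 32 (M(H, y) = 2*16 = 32)
P(-20, -24)*M(12, 8) = (-6*(-20) - 6*(-24))*32 = (120 + 144)*32 = 264*32 = 8448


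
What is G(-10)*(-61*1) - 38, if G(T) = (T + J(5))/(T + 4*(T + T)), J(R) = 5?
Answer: -745/18 ≈ -41.389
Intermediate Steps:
G(T) = (5 + T)/(9*T) (G(T) = (T + 5)/(T + 4*(T + T)) = (5 + T)/(T + 4*(2*T)) = (5 + T)/(T + 8*T) = (5 + T)/((9*T)) = (5 + T)*(1/(9*T)) = (5 + T)/(9*T))
G(-10)*(-61*1) - 38 = ((⅑)*(5 - 10)/(-10))*(-61*1) - 38 = ((⅑)*(-⅒)*(-5))*(-61) - 38 = (1/18)*(-61) - 38 = -61/18 - 38 = -745/18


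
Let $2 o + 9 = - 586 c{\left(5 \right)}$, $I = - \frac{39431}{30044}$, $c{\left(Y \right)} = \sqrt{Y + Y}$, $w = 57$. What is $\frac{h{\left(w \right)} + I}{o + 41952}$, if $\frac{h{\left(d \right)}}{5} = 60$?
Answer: $\frac{21510124293}{3019394988298} + \frac{375616331 \sqrt{10}}{7548487470745} \approx 0.0072813$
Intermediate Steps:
$h{\left(d \right)} = 300$ ($h{\left(d \right)} = 5 \cdot 60 = 300$)
$c{\left(Y \right)} = \sqrt{2} \sqrt{Y}$ ($c{\left(Y \right)} = \sqrt{2 Y} = \sqrt{2} \sqrt{Y}$)
$I = - \frac{5633}{4292}$ ($I = \left(-39431\right) \frac{1}{30044} = - \frac{5633}{4292} \approx -1.3124$)
$o = - \frac{9}{2} - 293 \sqrt{10}$ ($o = - \frac{9}{2} + \frac{\left(-586\right) \sqrt{2} \sqrt{5}}{2} = - \frac{9}{2} + \frac{\left(-586\right) \sqrt{10}}{2} = - \frac{9}{2} - 293 \sqrt{10} \approx -931.05$)
$\frac{h{\left(w \right)} + I}{o + 41952} = \frac{300 - \frac{5633}{4292}}{\left(- \frac{9}{2} - 293 \sqrt{10}\right) + 41952} = \frac{1281967}{4292 \left(\frac{83895}{2} - 293 \sqrt{10}\right)}$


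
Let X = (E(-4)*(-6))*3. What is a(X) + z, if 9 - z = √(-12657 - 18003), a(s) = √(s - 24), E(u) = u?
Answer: 9 + 4*√3 - 2*I*√7665 ≈ 15.928 - 175.1*I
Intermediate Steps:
X = 72 (X = -4*(-6)*3 = 24*3 = 72)
a(s) = √(-24 + s)
z = 9 - 2*I*√7665 (z = 9 - √(-12657 - 18003) = 9 - √(-30660) = 9 - 2*I*√7665 ≈ 9.0 - 175.1*I)
a(X) + z = √(-24 + 72) + (9 - 2*I*√7665) = √48 + (9 - 2*I*√7665) = 4*√3 + (9 - 2*I*√7665) = 9 + 4*√3 - 2*I*√7665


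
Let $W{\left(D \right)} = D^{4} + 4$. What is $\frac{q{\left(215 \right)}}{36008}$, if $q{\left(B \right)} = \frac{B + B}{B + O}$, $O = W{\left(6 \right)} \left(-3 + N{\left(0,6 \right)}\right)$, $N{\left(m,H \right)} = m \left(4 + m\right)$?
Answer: $- \frac{43}{13268948} \approx -3.2406 \cdot 10^{-6}$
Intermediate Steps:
$W{\left(D \right)} = 4 + D^{4}$
$O = -3900$ ($O = \left(4 + 6^{4}\right) \left(-3 + 0 \left(4 + 0\right)\right) = \left(4 + 1296\right) \left(-3 + 0 \cdot 4\right) = 1300 \left(-3 + 0\right) = 1300 \left(-3\right) = -3900$)
$q{\left(B \right)} = \frac{2 B}{-3900 + B}$ ($q{\left(B \right)} = \frac{B + B}{B - 3900} = \frac{2 B}{-3900 + B}$)
$\frac{q{\left(215 \right)}}{36008} = \frac{2 \cdot 215 \frac{1}{-3900 + 215}}{36008} = 2 \cdot 215 \frac{1}{-3685} \cdot \frac{1}{36008} = 2 \cdot 215 \left(- \frac{1}{3685}\right) \frac{1}{36008} = \left(- \frac{86}{737}\right) \frac{1}{36008} = - \frac{43}{13268948}$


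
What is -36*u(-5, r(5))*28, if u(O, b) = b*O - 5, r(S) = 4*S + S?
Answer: 131040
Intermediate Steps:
r(S) = 5*S
u(O, b) = -5 + O*b (u(O, b) = O*b - 5 = -5 + O*b)
-36*u(-5, r(5))*28 = -36*(-5 - 25*5)*28 = -36*(-5 - 5*25)*28 = -36*(-5 - 125)*28 = -36*(-130)*28 = 4680*28 = 131040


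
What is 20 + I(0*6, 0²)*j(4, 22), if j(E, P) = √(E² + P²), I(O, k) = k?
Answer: 20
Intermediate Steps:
20 + I(0*6, 0²)*j(4, 22) = 20 + 0²*√(4² + 22²) = 20 + 0*√(16 + 484) = 20 + 0*√500 = 20 + 0*(10*√5) = 20 + 0 = 20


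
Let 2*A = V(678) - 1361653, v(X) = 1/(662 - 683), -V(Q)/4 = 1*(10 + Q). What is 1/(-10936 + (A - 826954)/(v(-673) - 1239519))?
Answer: -52059800/569262588227 ≈ -9.1451e-5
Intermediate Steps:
V(Q) = -40 - 4*Q (V(Q) = -4*(10 + Q) = -40 - 4*Q)
v(X) = -1/21 (v(X) = 1/(-21) = -1/21)
A = -1364405/2 (A = ((-40 - 4*678) - 1361653)/2 = ((-40 - 2712) - 1361653)/2 = (-2752 - 1361653)/2 = (½)*(-1364405) = -1364405/2 ≈ -6.8220e+5)
1/(-10936 + (A - 826954)/(v(-673) - 1239519)) = 1/(-10936 + (-1364405/2 - 826954)/(-1/21 - 1239519)) = 1/(-10936 - 3018313/(2*(-26029900/21))) = 1/(-10936 - 3018313/2*(-21/26029900)) = 1/(-10936 + 63384573/52059800) = 1/(-569262588227/52059800) = -52059800/569262588227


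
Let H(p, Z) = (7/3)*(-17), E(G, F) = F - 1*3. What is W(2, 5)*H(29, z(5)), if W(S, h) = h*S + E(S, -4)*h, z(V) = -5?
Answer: 2975/3 ≈ 991.67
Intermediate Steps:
E(G, F) = -3 + F (E(G, F) = F - 3 = -3 + F)
W(S, h) = -7*h + S*h (W(S, h) = h*S + (-3 - 4)*h = S*h - 7*h = -7*h + S*h)
H(p, Z) = -119/3 (H(p, Z) = (7*(⅓))*(-17) = (7/3)*(-17) = -119/3)
W(2, 5)*H(29, z(5)) = (5*(-7 + 2))*(-119/3) = (5*(-5))*(-119/3) = -25*(-119/3) = 2975/3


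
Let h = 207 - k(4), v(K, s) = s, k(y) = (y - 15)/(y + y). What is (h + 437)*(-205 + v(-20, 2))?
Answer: -1048089/8 ≈ -1.3101e+5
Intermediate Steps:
k(y) = (-15 + y)/(2*y) (k(y) = (-15 + y)/((2*y)) = (-15 + y)*(1/(2*y)) = (-15 + y)/(2*y))
h = 1667/8 (h = 207 - (-15 + 4)/(2*4) = 207 - (-11)/(2*4) = 207 - 1*(-11/8) = 207 + 11/8 = 1667/8 ≈ 208.38)
(h + 437)*(-205 + v(-20, 2)) = (1667/8 + 437)*(-205 + 2) = (5163/8)*(-203) = -1048089/8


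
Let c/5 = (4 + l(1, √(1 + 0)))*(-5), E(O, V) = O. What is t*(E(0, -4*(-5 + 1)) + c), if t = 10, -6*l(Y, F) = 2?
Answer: -2750/3 ≈ -916.67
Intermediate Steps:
l(Y, F) = -⅓ (l(Y, F) = -⅙*2 = -⅓)
c = -275/3 (c = 5*((4 - ⅓)*(-5)) = 5*((11/3)*(-5)) = 5*(-55/3) = -275/3 ≈ -91.667)
t*(E(0, -4*(-5 + 1)) + c) = 10*(0 - 275/3) = 10*(-275/3) = -2750/3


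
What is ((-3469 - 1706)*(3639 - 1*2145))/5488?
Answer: -3865725/2744 ≈ -1408.8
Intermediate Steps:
((-3469 - 1706)*(3639 - 1*2145))/5488 = -5175*(3639 - 2145)*(1/5488) = -5175*1494*(1/5488) = -7731450*1/5488 = -3865725/2744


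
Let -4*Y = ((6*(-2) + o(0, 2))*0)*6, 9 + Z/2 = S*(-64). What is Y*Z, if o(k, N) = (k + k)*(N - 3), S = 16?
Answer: 0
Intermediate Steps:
o(k, N) = 2*k*(-3 + N) (o(k, N) = (2*k)*(-3 + N) = 2*k*(-3 + N))
Z = -2066 (Z = -18 + 2*(16*(-64)) = -18 + 2*(-1024) = -18 - 2048 = -2066)
Y = 0 (Y = -(6*(-2) + 2*0*(-3 + 2))*0*6/4 = -(-12 + 2*0*(-1))*0*6/4 = -(-12 + 0)*0*6/4 = -(-12*0)*6/4 = -0*6 = -¼*0 = 0)
Y*Z = 0*(-2066) = 0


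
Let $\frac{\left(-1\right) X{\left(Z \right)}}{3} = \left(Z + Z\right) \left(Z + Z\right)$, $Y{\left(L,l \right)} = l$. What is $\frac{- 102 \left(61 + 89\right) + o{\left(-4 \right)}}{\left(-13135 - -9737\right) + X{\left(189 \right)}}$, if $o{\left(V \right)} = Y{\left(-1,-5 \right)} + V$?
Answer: $\frac{15309}{432050} \approx 0.035433$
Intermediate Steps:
$o{\left(V \right)} = -5 + V$
$X{\left(Z \right)} = - 12 Z^{2}$ ($X{\left(Z \right)} = - 3 \left(Z + Z\right) \left(Z + Z\right) = - 3 \cdot 2 Z 2 Z = - 3 \cdot 4 Z^{2} = - 12 Z^{2}$)
$\frac{- 102 \left(61 + 89\right) + o{\left(-4 \right)}}{\left(-13135 - -9737\right) + X{\left(189 \right)}} = \frac{- 102 \left(61 + 89\right) - 9}{\left(-13135 - -9737\right) - 12 \cdot 189^{2}} = \frac{\left(-102\right) 150 - 9}{\left(-13135 + 9737\right) - 428652} = \frac{-15300 - 9}{-3398 - 428652} = - \frac{15309}{-432050} = \left(-15309\right) \left(- \frac{1}{432050}\right) = \frac{15309}{432050}$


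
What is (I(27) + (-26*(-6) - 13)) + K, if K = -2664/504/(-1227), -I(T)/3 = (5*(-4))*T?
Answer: 15142444/8589 ≈ 1763.0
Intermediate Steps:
I(T) = 60*T (I(T) = -3*5*(-4)*T = -(-60)*T = 60*T)
K = 37/8589 (K = -2664*1/504*(-1/1227) = -37/7*(-1/1227) = 37/8589 ≈ 0.0043078)
(I(27) + (-26*(-6) - 13)) + K = (60*27 + (-26*(-6) - 13)) + 37/8589 = (1620 + (156 - 13)) + 37/8589 = (1620 + 143) + 37/8589 = 1763 + 37/8589 = 15142444/8589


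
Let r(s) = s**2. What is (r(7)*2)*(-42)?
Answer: -4116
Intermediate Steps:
(r(7)*2)*(-42) = (7**2*2)*(-42) = (49*2)*(-42) = 98*(-42) = -4116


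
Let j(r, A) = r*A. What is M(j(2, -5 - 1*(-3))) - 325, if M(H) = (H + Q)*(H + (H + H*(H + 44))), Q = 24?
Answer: -3685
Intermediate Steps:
j(r, A) = A*r
M(H) = (24 + H)*(2*H + H*(44 + H)) (M(H) = (H + 24)*(H + (H + H*(H + 44))) = (24 + H)*(H + (H + H*(44 + H))) = (24 + H)*(2*H + H*(44 + H)))
M(j(2, -5 - 1*(-3))) - 325 = ((-5 - 1*(-3))*2)*(1104 + ((-5 - 1*(-3))*2)² + 70*((-5 - 1*(-3))*2)) - 325 = ((-5 + 3)*2)*(1104 + ((-5 + 3)*2)² + 70*((-5 + 3)*2)) - 325 = (-2*2)*(1104 + (-2*2)² + 70*(-2*2)) - 325 = -4*(1104 + (-4)² + 70*(-4)) - 325 = -4*(1104 + 16 - 280) - 325 = -4*840 - 325 = -3360 - 325 = -3685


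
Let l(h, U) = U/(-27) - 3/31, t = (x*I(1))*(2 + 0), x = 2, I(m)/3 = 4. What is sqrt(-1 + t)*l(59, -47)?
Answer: 1376*sqrt(47)/837 ≈ 11.270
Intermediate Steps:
I(m) = 12 (I(m) = 3*4 = 12)
t = 48 (t = (2*12)*(2 + 0) = 24*2 = 48)
l(h, U) = -3/31 - U/27 (l(h, U) = U*(-1/27) - 3*1/31 = -U/27 - 3/31 = -3/31 - U/27)
sqrt(-1 + t)*l(59, -47) = sqrt(-1 + 48)*(-3/31 - 1/27*(-47)) = sqrt(47)*(-3/31 + 47/27) = sqrt(47)*(1376/837) = 1376*sqrt(47)/837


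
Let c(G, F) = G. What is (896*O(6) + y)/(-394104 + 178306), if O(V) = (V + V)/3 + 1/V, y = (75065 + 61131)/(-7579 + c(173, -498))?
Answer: -20634653/1198649991 ≈ -0.017215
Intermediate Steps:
y = -68098/3703 (y = (75065 + 61131)/(-7579 + 173) = 136196/(-7406) = 136196*(-1/7406) = -68098/3703 ≈ -18.390)
O(V) = 1/V + 2*V/3 (O(V) = (2*V)*(1/3) + 1/V = 2*V/3 + 1/V = 1/V + 2*V/3)
(896*O(6) + y)/(-394104 + 178306) = (896*(1/6 + (2/3)*6) - 68098/3703)/(-394104 + 178306) = (896*(1/6 + 4) - 68098/3703)/(-215798) = (896*(25/6) - 68098/3703)*(-1/215798) = (11200/3 - 68098/3703)*(-1/215798) = (41269306/11109)*(-1/215798) = -20634653/1198649991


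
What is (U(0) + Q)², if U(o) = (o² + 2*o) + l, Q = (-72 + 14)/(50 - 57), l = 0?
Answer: 3364/49 ≈ 68.653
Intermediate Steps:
Q = 58/7 (Q = -58/(-7) = -58*(-⅐) = 58/7 ≈ 8.2857)
U(o) = o² + 2*o (U(o) = (o² + 2*o) + 0 = o² + 2*o)
(U(0) + Q)² = (0*(2 + 0) + 58/7)² = (0*2 + 58/7)² = (0 + 58/7)² = (58/7)² = 3364/49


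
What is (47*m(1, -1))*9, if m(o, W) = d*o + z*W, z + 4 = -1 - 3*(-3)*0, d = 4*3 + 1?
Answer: 7614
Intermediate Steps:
d = 13 (d = 12 + 1 = 13)
z = -5 (z = -4 + (-1 - 3*(-3)*0) = -4 + (-1 + 9*0) = -4 + (-1 + 0) = -4 - 1 = -5)
m(o, W) = -5*W + 13*o (m(o, W) = 13*o - 5*W = -5*W + 13*o)
(47*m(1, -1))*9 = (47*(-5*(-1) + 13*1))*9 = (47*(5 + 13))*9 = (47*18)*9 = 846*9 = 7614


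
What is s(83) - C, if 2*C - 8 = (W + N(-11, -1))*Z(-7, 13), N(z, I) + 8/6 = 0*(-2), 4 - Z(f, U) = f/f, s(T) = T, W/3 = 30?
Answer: -54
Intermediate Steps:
W = 90 (W = 3*30 = 90)
Z(f, U) = 3 (Z(f, U) = 4 - f/f = 4 - 1*1 = 4 - 1 = 3)
N(z, I) = -4/3 (N(z, I) = -4/3 + 0*(-2) = -4/3 + 0 = -4/3)
C = 137 (C = 4 + ((90 - 4/3)*3)/2 = 4 + ((266/3)*3)/2 = 4 + (½)*266 = 4 + 133 = 137)
s(83) - C = 83 - 1*137 = 83 - 137 = -54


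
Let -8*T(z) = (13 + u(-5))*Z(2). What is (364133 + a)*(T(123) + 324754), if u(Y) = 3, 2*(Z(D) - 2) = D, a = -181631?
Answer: 59267159496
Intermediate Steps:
Z(D) = 2 + D/2
T(z) = -6 (T(z) = -(13 + 3)*(2 + (½)*2)/8 = -2*(2 + 1) = -2*3 = -⅛*48 = -6)
(364133 + a)*(T(123) + 324754) = (364133 - 181631)*(-6 + 324754) = 182502*324748 = 59267159496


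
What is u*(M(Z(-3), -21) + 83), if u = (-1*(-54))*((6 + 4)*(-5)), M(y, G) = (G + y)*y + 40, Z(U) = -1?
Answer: -391500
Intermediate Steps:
M(y, G) = 40 + y*(G + y) (M(y, G) = y*(G + y) + 40 = 40 + y*(G + y))
u = -2700 (u = 54*(10*(-5)) = 54*(-50) = -2700)
u*(M(Z(-3), -21) + 83) = -2700*((40 + (-1)**2 - 21*(-1)) + 83) = -2700*((40 + 1 + 21) + 83) = -2700*(62 + 83) = -2700*145 = -391500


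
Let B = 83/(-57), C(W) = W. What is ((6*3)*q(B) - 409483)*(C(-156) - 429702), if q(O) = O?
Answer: 3344585394150/19 ≈ 1.7603e+11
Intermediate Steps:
B = -83/57 (B = 83*(-1/57) = -83/57 ≈ -1.4561)
((6*3)*q(B) - 409483)*(C(-156) - 429702) = ((6*3)*(-83/57) - 409483)*(-156 - 429702) = (18*(-83/57) - 409483)*(-429858) = (-498/19 - 409483)*(-429858) = -7780675/19*(-429858) = 3344585394150/19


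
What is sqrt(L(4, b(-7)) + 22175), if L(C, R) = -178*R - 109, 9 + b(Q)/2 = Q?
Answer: sqrt(27762) ≈ 166.62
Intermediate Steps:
b(Q) = -18 + 2*Q
L(C, R) = -109 - 178*R
sqrt(L(4, b(-7)) + 22175) = sqrt((-109 - 178*(-18 + 2*(-7))) + 22175) = sqrt((-109 - 178*(-18 - 14)) + 22175) = sqrt((-109 - 178*(-32)) + 22175) = sqrt((-109 + 5696) + 22175) = sqrt(5587 + 22175) = sqrt(27762)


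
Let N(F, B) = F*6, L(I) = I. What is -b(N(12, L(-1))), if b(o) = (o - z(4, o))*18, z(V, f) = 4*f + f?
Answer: 5184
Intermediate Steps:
z(V, f) = 5*f
N(F, B) = 6*F
b(o) = -72*o (b(o) = (o - 5*o)*18 = -4*o*18 = -72*o)
-b(N(12, L(-1))) = -(-72)*6*12 = -(-72)*72 = -1*(-5184) = 5184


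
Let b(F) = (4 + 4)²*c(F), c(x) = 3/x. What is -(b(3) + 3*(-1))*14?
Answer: -854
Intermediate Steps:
b(F) = 192/F (b(F) = (4 + 4)²*(3/F) = 8²*(3/F) = 64*(3/F) = 192/F)
-(b(3) + 3*(-1))*14 = -(192/3 + 3*(-1))*14 = -(192*(⅓) - 3)*14 = -(64 - 3)*14 = -61*14 = -1*854 = -854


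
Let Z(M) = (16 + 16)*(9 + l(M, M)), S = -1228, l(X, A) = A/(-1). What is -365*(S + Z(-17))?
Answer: 144540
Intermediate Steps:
l(X, A) = -A (l(X, A) = A*(-1) = -A)
Z(M) = 288 - 32*M (Z(M) = (16 + 16)*(9 - M) = 32*(9 - M) = 288 - 32*M)
-365*(S + Z(-17)) = -365*(-1228 + (288 - 32*(-17))) = -365*(-1228 + (288 + 544)) = -365*(-1228 + 832) = -365*(-396) = 144540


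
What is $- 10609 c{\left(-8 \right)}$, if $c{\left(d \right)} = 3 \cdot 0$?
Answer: $0$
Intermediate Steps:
$c{\left(d \right)} = 0$
$- 10609 c{\left(-8 \right)} = \left(-10609\right) 0 = 0$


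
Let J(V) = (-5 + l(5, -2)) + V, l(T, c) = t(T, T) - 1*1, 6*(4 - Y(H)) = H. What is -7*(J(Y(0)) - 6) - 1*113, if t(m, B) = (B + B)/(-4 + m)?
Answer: -127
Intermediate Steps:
t(m, B) = 2*B/(-4 + m) (t(m, B) = (2*B)/(-4 + m) = 2*B/(-4 + m))
Y(H) = 4 - H/6
l(T, c) = -1 + 2*T/(-4 + T) (l(T, c) = 2*T/(-4 + T) - 1*1 = 2*T/(-4 + T) - 1 = -1 + 2*T/(-4 + T))
J(V) = 4 + V (J(V) = (-5 + (4 + 5)/(-4 + 5)) + V = (-5 + 9/1) + V = (-5 + 1*9) + V = (-5 + 9) + V = 4 + V)
-7*(J(Y(0)) - 6) - 1*113 = -7*((4 + (4 - ⅙*0)) - 6) - 1*113 = -7*((4 + (4 + 0)) - 6) - 113 = -7*((4 + 4) - 6) - 113 = -7*(8 - 6) - 113 = -7*2 - 113 = -14 - 113 = -127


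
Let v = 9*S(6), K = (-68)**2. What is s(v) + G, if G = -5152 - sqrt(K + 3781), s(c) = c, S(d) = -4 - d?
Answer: -5242 - 41*sqrt(5) ≈ -5333.7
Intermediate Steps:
K = 4624
v = -90 (v = 9*(-4 - 1*6) = 9*(-4 - 6) = 9*(-10) = -90)
G = -5152 - 41*sqrt(5) (G = -5152 - sqrt(4624 + 3781) = -5152 - sqrt(8405) = -5152 - 41*sqrt(5) ≈ -5243.7)
s(v) + G = -90 + (-5152 - 41*sqrt(5)) = -5242 - 41*sqrt(5)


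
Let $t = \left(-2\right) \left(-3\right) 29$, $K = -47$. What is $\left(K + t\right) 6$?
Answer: $762$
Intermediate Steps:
$t = 174$ ($t = 6 \cdot 29 = 174$)
$\left(K + t\right) 6 = \left(-47 + 174\right) 6 = 127 \cdot 6 = 762$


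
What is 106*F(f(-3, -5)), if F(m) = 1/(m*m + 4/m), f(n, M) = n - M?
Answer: 53/3 ≈ 17.667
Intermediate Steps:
F(m) = 1/(m² + 4/m)
106*F(f(-3, -5)) = 106*((-3 - 1*(-5))/(4 + (-3 - 1*(-5))³)) = 106*((-3 + 5)/(4 + (-3 + 5)³)) = 106*(2/(4 + 2³)) = 106*(2/(4 + 8)) = 106*(2/12) = 106*(2*(1/12)) = 106*(⅙) = 53/3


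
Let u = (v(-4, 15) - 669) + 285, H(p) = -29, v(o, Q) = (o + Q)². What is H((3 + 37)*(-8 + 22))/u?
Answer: 29/263 ≈ 0.11027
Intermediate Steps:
v(o, Q) = (Q + o)²
u = -263 (u = ((15 - 4)² - 669) + 285 = (11² - 669) + 285 = (121 - 669) + 285 = -548 + 285 = -263)
H((3 + 37)*(-8 + 22))/u = -29/(-263) = -29*(-1/263) = 29/263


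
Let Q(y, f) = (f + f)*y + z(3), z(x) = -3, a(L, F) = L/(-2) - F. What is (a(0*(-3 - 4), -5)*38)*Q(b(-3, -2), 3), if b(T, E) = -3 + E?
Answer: -6270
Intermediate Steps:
a(L, F) = -F - L/2 (a(L, F) = L*(-½) - F = -L/2 - F = -F - L/2)
Q(y, f) = -3 + 2*f*y (Q(y, f) = (f + f)*y - 3 = (2*f)*y - 3 = 2*f*y - 3 = -3 + 2*f*y)
(a(0*(-3 - 4), -5)*38)*Q(b(-3, -2), 3) = ((-1*(-5) - 0*(-3 - 4))*38)*(-3 + 2*3*(-3 - 2)) = ((5 - 0*(-7))*38)*(-3 + 2*3*(-5)) = ((5 - ½*0)*38)*(-3 - 30) = ((5 + 0)*38)*(-33) = (5*38)*(-33) = 190*(-33) = -6270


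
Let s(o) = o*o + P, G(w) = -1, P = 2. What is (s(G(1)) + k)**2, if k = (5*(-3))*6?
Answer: 7569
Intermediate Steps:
k = -90 (k = -15*6 = -90)
s(o) = 2 + o**2 (s(o) = o*o + 2 = o**2 + 2 = 2 + o**2)
(s(G(1)) + k)**2 = ((2 + (-1)**2) - 90)**2 = ((2 + 1) - 90)**2 = (3 - 90)**2 = (-87)**2 = 7569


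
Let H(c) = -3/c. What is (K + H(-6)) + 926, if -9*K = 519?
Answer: 5213/6 ≈ 868.83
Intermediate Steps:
K = -173/3 (K = -⅑*519 = -173/3 ≈ -57.667)
(K + H(-6)) + 926 = (-173/3 - 3/(-6)) + 926 = (-173/3 - 3*(-⅙)) + 926 = (-173/3 + ½) + 926 = -343/6 + 926 = 5213/6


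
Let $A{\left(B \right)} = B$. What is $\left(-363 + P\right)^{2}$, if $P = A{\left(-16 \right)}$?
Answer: $143641$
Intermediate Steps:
$P = -16$
$\left(-363 + P\right)^{2} = \left(-363 - 16\right)^{2} = \left(-379\right)^{2} = 143641$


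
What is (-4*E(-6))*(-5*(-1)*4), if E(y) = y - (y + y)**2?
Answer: 12000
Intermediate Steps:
E(y) = y - 4*y**2 (E(y) = y - (2*y)**2 = y - 4*y**2)
(-4*E(-6))*(-5*(-1)*4) = (-(-24)*(1 - 4*(-6)))*(-5*(-1)*4) = (-(-24)*(1 + 24))*(5*4) = -(-24)*25*20 = -4*(-150)*20 = 600*20 = 12000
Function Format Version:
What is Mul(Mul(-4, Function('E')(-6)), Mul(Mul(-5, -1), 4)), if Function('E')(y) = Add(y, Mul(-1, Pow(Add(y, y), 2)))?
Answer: 12000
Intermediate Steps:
Function('E')(y) = Add(y, Mul(-4, Pow(y, 2))) (Function('E')(y) = Add(y, Mul(-1, Pow(Mul(2, y), 2))) = Add(y, Mul(-1, Mul(4, Pow(y, 2)))) = Add(y, Mul(-4, Pow(y, 2))))
Mul(Mul(-4, Function('E')(-6)), Mul(Mul(-5, -1), 4)) = Mul(Mul(-4, Mul(-6, Add(1, Mul(-4, -6)))), Mul(Mul(-5, -1), 4)) = Mul(Mul(-4, Mul(-6, Add(1, 24))), Mul(5, 4)) = Mul(Mul(-4, Mul(-6, 25)), 20) = Mul(Mul(-4, -150), 20) = Mul(600, 20) = 12000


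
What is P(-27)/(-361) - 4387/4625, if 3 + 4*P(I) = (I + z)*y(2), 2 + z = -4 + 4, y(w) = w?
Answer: -6052703/6678500 ≈ -0.90630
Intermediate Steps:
z = -2 (z = -2 + (-4 + 4) = -2 + 0 = -2)
P(I) = -7/4 + I/2 (P(I) = -¾ + ((I - 2)*2)/4 = -¾ + ((-2 + I)*2)/4 = -¾ + (-4 + 2*I)/4 = -¾ + (-1 + I/2) = -7/4 + I/2)
P(-27)/(-361) - 4387/4625 = (-7/4 + (½)*(-27))/(-361) - 4387/4625 = (-7/4 - 27/2)*(-1/361) - 4387*1/4625 = -61/4*(-1/361) - 4387/4625 = 61/1444 - 4387/4625 = -6052703/6678500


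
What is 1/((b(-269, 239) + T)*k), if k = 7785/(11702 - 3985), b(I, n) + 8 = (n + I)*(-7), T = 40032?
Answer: 7717/313221690 ≈ 2.4637e-5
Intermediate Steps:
b(I, n) = -8 - 7*I - 7*n (b(I, n) = -8 + (n + I)*(-7) = -8 + (I + n)*(-7) = -8 + (-7*I - 7*n) = -8 - 7*I - 7*n)
k = 7785/7717 ≈ 1.0088
1/((b(-269, 239) + T)*k) = 1/(((-8 - 7*(-269) - 7*239) + 40032)*(7785/7717)) = (7717/7785)/((-8 + 1883 - 1673) + 40032) = (7717/7785)/(202 + 40032) = (7717/7785)/40234 = (1/40234)*(7717/7785) = 7717/313221690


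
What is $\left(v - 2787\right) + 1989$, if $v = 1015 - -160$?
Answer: $377$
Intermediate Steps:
$v = 1175$ ($v = 1015 + 160 = 1175$)
$\left(v - 2787\right) + 1989 = \left(1175 - 2787\right) + 1989 = -1612 + 1989 = 377$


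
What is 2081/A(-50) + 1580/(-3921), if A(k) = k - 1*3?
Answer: -8243341/207813 ≈ -39.667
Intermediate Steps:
A(k) = -3 + k (A(k) = k - 3 = -3 + k)
2081/A(-50) + 1580/(-3921) = 2081/(-3 - 50) + 1580/(-3921) = 2081/(-53) + 1580*(-1/3921) = 2081*(-1/53) - 1580/3921 = -2081/53 - 1580/3921 = -8243341/207813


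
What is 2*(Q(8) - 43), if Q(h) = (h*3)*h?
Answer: 298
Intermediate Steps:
Q(h) = 3*h² (Q(h) = (3*h)*h = 3*h²)
2*(Q(8) - 43) = 2*(3*8² - 43) = 2*(3*64 - 43) = 2*(192 - 43) = 2*149 = 298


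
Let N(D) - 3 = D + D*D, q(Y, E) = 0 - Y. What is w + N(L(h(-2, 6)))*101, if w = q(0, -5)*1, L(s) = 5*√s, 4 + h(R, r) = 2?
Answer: -4747 + 505*I*√2 ≈ -4747.0 + 714.18*I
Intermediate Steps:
h(R, r) = -2 (h(R, r) = -4 + 2 = -2)
q(Y, E) = -Y
N(D) = 3 + D + D² (N(D) = 3 + (D + D*D) = 3 + (D + D²) = 3 + D + D²)
w = 0 (w = -1*0*1 = 0*1 = 0)
w + N(L(h(-2, 6)))*101 = 0 + (3 + 5*√(-2) + (5*√(-2))²)*101 = 0 + (3 + 5*(I*√2) + (5*(I*√2))²)*101 = 0 + (3 + 5*I*√2 + (5*I*√2)²)*101 = 0 + (3 + 5*I*√2 - 50)*101 = 0 + (-47 + 5*I*√2)*101 = 0 + (-4747 + 505*I*√2) = -4747 + 505*I*√2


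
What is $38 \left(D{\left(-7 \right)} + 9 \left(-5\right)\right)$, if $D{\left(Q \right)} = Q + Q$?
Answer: $-2242$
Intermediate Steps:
$D{\left(Q \right)} = 2 Q$
$38 \left(D{\left(-7 \right)} + 9 \left(-5\right)\right) = 38 \left(2 \left(-7\right) + 9 \left(-5\right)\right) = 38 \left(-14 - 45\right) = 38 \left(-59\right) = -2242$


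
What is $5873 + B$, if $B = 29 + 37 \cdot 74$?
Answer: $8640$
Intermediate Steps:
$B = 2767$ ($B = 29 + 2738 = 2767$)
$5873 + B = 5873 + 2767 = 8640$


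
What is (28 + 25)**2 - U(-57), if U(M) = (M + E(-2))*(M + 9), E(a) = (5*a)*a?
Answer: 1033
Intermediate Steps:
E(a) = 5*a**2
U(M) = (9 + M)*(20 + M) (U(M) = (M + 5*(-2)**2)*(M + 9) = (M + 5*4)*(9 + M) = (M + 20)*(9 + M) = (20 + M)*(9 + M) = (9 + M)*(20 + M))
(28 + 25)**2 - U(-57) = (28 + 25)**2 - (180 + (-57)**2 + 29*(-57)) = 53**2 - (180 + 3249 - 1653) = 2809 - 1*1776 = 2809 - 1776 = 1033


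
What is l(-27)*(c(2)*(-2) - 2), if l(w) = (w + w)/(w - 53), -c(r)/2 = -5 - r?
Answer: -81/4 ≈ -20.250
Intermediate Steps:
c(r) = 10 + 2*r (c(r) = -2*(-5 - r) = 10 + 2*r)
l(w) = 2*w/(-53 + w) (l(w) = (2*w)/(-53 + w) = 2*w/(-53 + w))
l(-27)*(c(2)*(-2) - 2) = (2*(-27)/(-53 - 27))*((10 + 2*2)*(-2) - 2) = (2*(-27)/(-80))*((10 + 4)*(-2) - 2) = (2*(-27)*(-1/80))*(14*(-2) - 2) = 27*(-28 - 2)/40 = (27/40)*(-30) = -81/4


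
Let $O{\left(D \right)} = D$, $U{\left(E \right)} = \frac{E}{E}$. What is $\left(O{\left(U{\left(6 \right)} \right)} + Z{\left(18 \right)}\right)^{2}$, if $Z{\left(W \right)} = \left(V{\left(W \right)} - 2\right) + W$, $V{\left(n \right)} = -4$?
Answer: $169$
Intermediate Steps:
$U{\left(E \right)} = 1$
$Z{\left(W \right)} = -6 + W$ ($Z{\left(W \right)} = \left(-4 - 2\right) + W = -6 + W$)
$\left(O{\left(U{\left(6 \right)} \right)} + Z{\left(18 \right)}\right)^{2} = \left(1 + \left(-6 + 18\right)\right)^{2} = \left(1 + 12\right)^{2} = 13^{2} = 169$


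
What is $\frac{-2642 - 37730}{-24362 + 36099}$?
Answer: $- \frac{40372}{11737} \approx -3.4397$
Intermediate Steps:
$\frac{-2642 - 37730}{-24362 + 36099} = - \frac{40372}{11737}$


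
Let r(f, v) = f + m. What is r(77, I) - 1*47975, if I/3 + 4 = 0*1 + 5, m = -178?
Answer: -48076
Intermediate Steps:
I = 3 (I = -12 + 3*(0*1 + 5) = -12 + 3*(0 + 5) = -12 + 3*5 = -12 + 15 = 3)
r(f, v) = -178 + f (r(f, v) = f - 178 = -178 + f)
r(77, I) - 1*47975 = (-178 + 77) - 1*47975 = -101 - 47975 = -48076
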